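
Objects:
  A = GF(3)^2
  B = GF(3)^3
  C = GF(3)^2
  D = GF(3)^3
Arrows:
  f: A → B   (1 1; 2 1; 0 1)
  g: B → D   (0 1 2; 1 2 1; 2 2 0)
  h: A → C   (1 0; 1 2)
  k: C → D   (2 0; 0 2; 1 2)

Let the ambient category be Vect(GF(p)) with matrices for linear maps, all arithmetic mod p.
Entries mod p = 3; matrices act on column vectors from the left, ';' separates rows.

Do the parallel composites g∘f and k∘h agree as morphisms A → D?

1) trace f;g:
  e0=[1,0] f→[1,2,0] g→[2,2,0]
  e1=[0,1] f→[1,1,1] g→[0,1,1]
  composite₁ = (2 0; 2 1; 0 1)
2) trace h;k:
  e0=[1,0] h→[1,1] k→[2,2,0]
  e1=[0,1] h→[0,2] k→[0,1,1]
  composite₂ = (2 0; 2 1; 0 1)
Equal? YES — commutes

Answer: COMMUTES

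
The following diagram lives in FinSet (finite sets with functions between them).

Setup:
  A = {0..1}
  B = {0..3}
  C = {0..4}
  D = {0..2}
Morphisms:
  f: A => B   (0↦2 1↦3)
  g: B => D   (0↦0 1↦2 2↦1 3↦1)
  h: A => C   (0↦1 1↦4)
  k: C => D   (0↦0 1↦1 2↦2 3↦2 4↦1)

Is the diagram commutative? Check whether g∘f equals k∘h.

Answer: COMMUTES

Trace:
Along f;g (path 1):
  0 f=>2 g=>1
  1 f=>3 g=>1
  ⟦path⟧₁ = (0↦1 1↦1)
Along h;k (path 2):
  0 h=>1 k=>1
  1 h=>4 k=>1
  ⟦path⟧₂ = (0↦1 1↦1)
Equal? same morphism ✓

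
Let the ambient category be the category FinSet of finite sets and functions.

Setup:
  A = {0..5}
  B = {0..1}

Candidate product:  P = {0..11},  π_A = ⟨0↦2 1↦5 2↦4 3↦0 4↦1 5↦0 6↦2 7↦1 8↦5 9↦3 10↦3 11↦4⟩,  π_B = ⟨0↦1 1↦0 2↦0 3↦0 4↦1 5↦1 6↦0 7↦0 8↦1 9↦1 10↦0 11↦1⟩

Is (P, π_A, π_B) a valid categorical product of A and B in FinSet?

Answer: VALID PRODUCT

Trace:
|A|·|B| = 6·2 = 12;  |P| = 12
Check the pairing map k ↦ (π_A(k), π_B(k)):
  0 ↦ (2,1)
  1 ↦ (5,0)
  2 ↦ (4,0)
  3 ↦ (0,0)
  4 ↦ (1,1)
  5 ↦ (0,1)
  6 ↦ (2,0)
  7 ↦ (1,0)
  8 ↦ (5,1)
  9 ↦ (3,1)
  10 ↦ (3,0)
  11 ↦ (4,1)
distinct pairs in image: 12 / 12 needed
  → bijection onto A×B; projections well-typed.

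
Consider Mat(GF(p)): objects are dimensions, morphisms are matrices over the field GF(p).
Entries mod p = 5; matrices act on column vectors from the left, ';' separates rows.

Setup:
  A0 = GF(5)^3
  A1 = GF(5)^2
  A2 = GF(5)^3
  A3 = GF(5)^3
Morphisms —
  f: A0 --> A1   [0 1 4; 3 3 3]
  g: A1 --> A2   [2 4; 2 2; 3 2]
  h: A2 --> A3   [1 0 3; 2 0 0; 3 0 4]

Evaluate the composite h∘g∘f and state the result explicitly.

Answer: [0 1 4; 4 3 0; 0 3 2]

Derivation:
  e0=[1,0,0] f-->[0,3] g-->[2,1,1] h-->[0,4,0]
  e1=[0,1,0] f-->[1,3] g-->[4,3,4] h-->[1,3,3]
  e2=[0,0,1] f-->[4,3] g-->[0,4,3] h-->[4,0,2]
⟦path⟧: [0 1 4; 4 3 0; 0 3 2]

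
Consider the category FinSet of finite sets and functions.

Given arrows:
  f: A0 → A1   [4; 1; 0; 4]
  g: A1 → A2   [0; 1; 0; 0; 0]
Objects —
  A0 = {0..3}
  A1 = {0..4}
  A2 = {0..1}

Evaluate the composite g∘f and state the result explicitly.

Answer: [0; 1; 0; 0]

Trace:
  0 f→4 g→0
  1 f→1 g→1
  2 f→0 g→0
  3 f→4 g→0
result: [0; 1; 0; 0]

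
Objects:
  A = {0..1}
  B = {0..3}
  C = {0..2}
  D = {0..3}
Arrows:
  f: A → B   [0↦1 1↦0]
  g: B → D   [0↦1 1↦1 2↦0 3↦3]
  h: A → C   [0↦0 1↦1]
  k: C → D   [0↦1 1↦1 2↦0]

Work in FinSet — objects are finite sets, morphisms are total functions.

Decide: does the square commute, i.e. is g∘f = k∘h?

1) trace f;g:
  0 f→1 g→1
  1 f→0 g→1
  composite₁ = [0↦1 1↦1]
2) trace h;k:
  0 h→0 k→1
  1 h→1 k→1
  composite₂ = [0↦1 1↦1]
Equal? same morphism ✓

Answer: COMMUTES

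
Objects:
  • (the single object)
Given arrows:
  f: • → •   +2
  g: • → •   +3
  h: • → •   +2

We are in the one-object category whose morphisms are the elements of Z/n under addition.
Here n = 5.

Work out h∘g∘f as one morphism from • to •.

Answer: +2

Work:
  0 +2≡2 +3≡0 +2≡2  (mod 5)
result: +2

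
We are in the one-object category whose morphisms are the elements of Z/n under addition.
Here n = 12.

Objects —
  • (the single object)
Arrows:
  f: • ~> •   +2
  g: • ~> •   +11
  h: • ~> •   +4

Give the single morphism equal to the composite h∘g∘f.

  0 +2≡2 +11≡1 +4≡5  (mod 12)
⟦path⟧: +5

Answer: +5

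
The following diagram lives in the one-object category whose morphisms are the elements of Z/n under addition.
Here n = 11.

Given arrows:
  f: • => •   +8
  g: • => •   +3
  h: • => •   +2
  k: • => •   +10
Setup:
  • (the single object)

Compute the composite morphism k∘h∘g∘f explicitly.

  0 +8≡8 +3≡0 +2≡2 +10≡1  (mod 11)
composite: +1

Answer: +1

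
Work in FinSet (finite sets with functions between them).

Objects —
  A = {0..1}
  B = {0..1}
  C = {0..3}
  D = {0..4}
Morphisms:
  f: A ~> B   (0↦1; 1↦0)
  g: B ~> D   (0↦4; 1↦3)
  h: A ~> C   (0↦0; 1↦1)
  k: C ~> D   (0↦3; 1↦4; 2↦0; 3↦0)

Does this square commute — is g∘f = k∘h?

Along f;g (path 1):
  0 f~>1 g~>3
  1 f~>0 g~>4
  composite₁ = (0↦3; 1↦4)
Along h;k (path 2):
  0 h~>0 k~>3
  1 h~>1 k~>4
  composite₂ = (0↦3; 1↦4)
Equal? same morphism ✓

Answer: COMMUTES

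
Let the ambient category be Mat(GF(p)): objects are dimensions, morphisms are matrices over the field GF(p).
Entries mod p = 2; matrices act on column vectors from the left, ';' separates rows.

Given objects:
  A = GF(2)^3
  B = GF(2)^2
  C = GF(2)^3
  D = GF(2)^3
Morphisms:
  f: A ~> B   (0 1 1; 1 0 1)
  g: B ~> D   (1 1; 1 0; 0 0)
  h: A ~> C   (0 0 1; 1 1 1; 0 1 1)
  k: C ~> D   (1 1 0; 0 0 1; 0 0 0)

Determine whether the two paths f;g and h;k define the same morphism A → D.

Answer: COMMUTES

Work:
Along f;g (path 1):
  e0=[1,0,0] f~>[0,1] g~>[1,0,0]
  e1=[0,1,0] f~>[1,0] g~>[1,1,0]
  e2=[0,0,1] f~>[1,1] g~>[0,1,0]
  ⟦path⟧₁ = (1 1 0; 0 1 1; 0 0 0)
Along h;k (path 2):
  e0=[1,0,0] h~>[0,1,0] k~>[1,0,0]
  e1=[0,1,0] h~>[0,1,1] k~>[1,1,0]
  e2=[0,0,1] h~>[1,1,1] k~>[0,1,0]
  ⟦path⟧₂ = (1 1 0; 0 1 1; 0 0 0)
Equal? same morphism ✓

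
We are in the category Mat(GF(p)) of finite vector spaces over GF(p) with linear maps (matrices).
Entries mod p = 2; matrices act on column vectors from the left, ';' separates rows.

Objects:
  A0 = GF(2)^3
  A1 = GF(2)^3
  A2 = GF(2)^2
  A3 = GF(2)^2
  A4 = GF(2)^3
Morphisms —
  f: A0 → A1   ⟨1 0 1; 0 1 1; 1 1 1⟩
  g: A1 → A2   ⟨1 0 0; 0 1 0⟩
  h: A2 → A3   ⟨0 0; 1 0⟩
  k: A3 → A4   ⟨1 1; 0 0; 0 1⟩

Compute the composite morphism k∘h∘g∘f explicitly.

Answer: ⟨1 0 1; 0 0 0; 1 0 1⟩

Work:
  e0=⟨1,0,0⟩ f→⟨1,0,1⟩ g→⟨1,0⟩ h→⟨0,1⟩ k→⟨1,0,1⟩
  e1=⟨0,1,0⟩ f→⟨0,1,1⟩ g→⟨0,1⟩ h→⟨0,0⟩ k→⟨0,0,0⟩
  e2=⟨0,0,1⟩ f→⟨1,1,1⟩ g→⟨1,1⟩ h→⟨0,1⟩ k→⟨1,0,1⟩
⟦path⟧: ⟨1 0 1; 0 0 0; 1 0 1⟩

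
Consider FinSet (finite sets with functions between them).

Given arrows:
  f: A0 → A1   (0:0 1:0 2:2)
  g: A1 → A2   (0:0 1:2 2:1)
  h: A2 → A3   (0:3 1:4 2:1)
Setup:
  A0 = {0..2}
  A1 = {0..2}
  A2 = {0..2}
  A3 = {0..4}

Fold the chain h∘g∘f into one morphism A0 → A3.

Answer: (0:3 1:3 2:4)

Derivation:
  0 f→0 g→0 h→3
  1 f→0 g→0 h→3
  2 f→2 g→1 h→4
composite: (0:3 1:3 2:4)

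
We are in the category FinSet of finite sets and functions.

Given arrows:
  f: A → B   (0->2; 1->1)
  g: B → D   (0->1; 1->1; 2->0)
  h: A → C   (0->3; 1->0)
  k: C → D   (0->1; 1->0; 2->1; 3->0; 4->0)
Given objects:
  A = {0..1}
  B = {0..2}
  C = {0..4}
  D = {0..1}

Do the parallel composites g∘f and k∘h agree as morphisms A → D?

Along f;g (path 1):
  0 f→2 g→0
  1 f→1 g→1
  ⟦path⟧₁ = (0->0; 1->1)
Along h;k (path 2):
  0 h→3 k→0
  1 h→0 k→1
  ⟦path⟧₂ = (0->0; 1->1)
Equal? YES — commutes

Answer: COMMUTES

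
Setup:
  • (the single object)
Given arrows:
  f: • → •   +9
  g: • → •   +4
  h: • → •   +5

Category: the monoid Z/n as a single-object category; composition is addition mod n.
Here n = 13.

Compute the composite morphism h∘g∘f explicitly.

Answer: +5

Trace:
  0 +9≡9 +4≡0 +5≡5  (mod 13)
composite: +5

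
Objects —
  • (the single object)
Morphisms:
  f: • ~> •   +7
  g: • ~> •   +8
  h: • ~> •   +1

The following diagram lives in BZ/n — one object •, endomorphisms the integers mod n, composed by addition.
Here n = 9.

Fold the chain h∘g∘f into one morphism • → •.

Answer: +7

Derivation:
  0 +7≡7 +8≡6 +1≡7  (mod 9)
result: +7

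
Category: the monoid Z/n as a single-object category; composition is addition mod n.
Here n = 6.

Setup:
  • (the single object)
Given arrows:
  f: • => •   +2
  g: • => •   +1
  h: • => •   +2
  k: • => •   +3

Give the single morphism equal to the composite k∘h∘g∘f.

Answer: +2

Derivation:
  0 +2≡2 +1≡3 +2≡5 +3≡2  (mod 6)
⟦path⟧: +2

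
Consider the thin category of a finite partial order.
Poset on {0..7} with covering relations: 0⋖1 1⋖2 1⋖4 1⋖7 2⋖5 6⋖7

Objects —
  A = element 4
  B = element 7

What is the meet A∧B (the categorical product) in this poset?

{x : x≤A ∧ x≤B} = {0,1}  (A=4, B=7)
  0 ≤ 1
  1 ≤ 1
glb = 1

Answer: A∧B = 1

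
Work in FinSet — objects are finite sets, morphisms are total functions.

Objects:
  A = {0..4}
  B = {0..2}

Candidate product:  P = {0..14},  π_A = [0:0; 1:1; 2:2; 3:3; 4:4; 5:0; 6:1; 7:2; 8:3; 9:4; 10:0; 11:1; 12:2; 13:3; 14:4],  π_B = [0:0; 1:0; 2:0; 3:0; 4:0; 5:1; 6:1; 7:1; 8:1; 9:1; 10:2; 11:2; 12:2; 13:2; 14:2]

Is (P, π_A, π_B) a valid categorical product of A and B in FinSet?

Answer: VALID PRODUCT

Work:
|A|·|B| = 5·3 = 15;  |P| = 15
Check the pairing map k ↦ (π_A(k), π_B(k)):
  0 : (0,0)
  1 : (1,0)
  2 : (2,0)
  3 : (3,0)
  4 : (4,0)
  5 : (0,1)
  6 : (1,1)
  7 : (2,1)
  8 : (3,1)
  9 : (4,1)
  10 : (0,2)
  11 : (1,2)
  12 : (2,2)
  13 : (3,2)
  14 : (4,2)
distinct pairs in image: 15 / 15 needed
  → bijection onto A×B; projections well-typed.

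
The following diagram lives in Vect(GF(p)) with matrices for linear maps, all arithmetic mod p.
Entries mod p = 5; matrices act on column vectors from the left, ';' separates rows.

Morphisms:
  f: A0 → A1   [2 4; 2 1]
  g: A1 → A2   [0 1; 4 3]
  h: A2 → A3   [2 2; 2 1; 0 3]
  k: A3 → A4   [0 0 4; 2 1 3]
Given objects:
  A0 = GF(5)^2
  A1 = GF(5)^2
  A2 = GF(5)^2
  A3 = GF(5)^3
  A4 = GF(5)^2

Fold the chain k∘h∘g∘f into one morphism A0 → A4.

  e0=⟨1,0⟩ f→⟨2,2⟩ g→⟨2,4⟩ h→⟨2,3,2⟩ k→⟨3,3⟩
  e1=⟨0,1⟩ f→⟨4,1⟩ g→⟨1,4⟩ h→⟨0,1,2⟩ k→⟨3,2⟩
⟦path⟧: [3 3; 3 2]

Answer: [3 3; 3 2]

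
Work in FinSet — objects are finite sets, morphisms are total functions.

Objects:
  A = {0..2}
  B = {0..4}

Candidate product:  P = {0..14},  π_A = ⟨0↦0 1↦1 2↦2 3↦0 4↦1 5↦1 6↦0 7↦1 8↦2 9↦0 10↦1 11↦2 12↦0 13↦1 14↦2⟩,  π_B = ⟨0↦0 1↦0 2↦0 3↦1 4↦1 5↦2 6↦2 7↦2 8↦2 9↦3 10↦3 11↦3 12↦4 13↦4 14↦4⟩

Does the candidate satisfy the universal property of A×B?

Answer: NOT A VALID PRODUCT — duplicate pair at indices 7,5

Derivation:
|A|·|B| = 3·5 = 15;  |P| = 15
Check the pairing map k ↦ (π_A(k), π_B(k)):
  0 ↦ (0,0)
  1 ↦ (1,0)
  2 ↦ (2,0)
  3 ↦ (0,1)
  4 ↦ (1,1)
  5 ↦ (1,2)
  6 ↦ (0,2)
  7 ↦ (1,2)  ✗ repeats pair of k=5
  8 ↦ (2,2)
  9 ↦ (0,3)
  10 ↦ (1,3)
  11 ↦ (2,3)
  12 ↦ (0,4)
  13 ↦ (1,4)
  14 ↦ (2,4)
distinct pairs in image: 14 / 15 needed
  → (1,2) hit at k=5 and k=7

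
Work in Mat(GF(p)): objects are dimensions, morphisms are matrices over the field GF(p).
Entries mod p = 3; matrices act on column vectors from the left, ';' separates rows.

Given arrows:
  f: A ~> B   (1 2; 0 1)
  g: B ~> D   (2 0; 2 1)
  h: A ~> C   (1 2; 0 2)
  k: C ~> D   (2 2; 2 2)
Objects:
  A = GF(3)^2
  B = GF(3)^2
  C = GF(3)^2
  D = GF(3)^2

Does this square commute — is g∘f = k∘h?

Along f;g (path 1):
  e0=[1,0] f~>[1,0] g~>[2,2]
  e1=[0,1] f~>[2,1] g~>[1,2]
  ⟦path⟧₁ = (2 1; 2 2)
Along h;k (path 2):
  e0=[1,0] h~>[1,0] k~>[2,2]
  e1=[0,1] h~>[2,2] k~>[2,2]
  ⟦path⟧₂ = (2 2; 2 2)
Equal? NO — does not commute

Answer: DOES NOT COMMUTE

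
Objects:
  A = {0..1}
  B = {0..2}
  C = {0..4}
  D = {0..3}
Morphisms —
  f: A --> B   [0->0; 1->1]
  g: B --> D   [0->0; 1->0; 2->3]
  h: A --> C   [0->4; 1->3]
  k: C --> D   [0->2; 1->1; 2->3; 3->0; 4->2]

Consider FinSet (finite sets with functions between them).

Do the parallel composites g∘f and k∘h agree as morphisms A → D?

1) trace f;g:
  0 f-->0 g-->0
  1 f-->1 g-->0
  result₁ = [0->0; 1->0]
2) trace h;k:
  0 h-->4 k-->2
  1 h-->3 k-->0
  result₂ = [0->2; 1->0]
Equal? differ; not commutative

Answer: DOES NOT COMMUTE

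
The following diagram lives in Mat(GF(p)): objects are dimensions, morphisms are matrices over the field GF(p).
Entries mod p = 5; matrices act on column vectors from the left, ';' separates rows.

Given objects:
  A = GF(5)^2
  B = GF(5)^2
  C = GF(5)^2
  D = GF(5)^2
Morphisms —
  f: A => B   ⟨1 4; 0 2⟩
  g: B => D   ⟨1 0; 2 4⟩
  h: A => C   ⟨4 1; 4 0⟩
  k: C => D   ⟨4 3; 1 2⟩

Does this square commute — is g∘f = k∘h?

Along f;g (path 1):
  e0=[1,0] f=>[1,0] g=>[1,2]
  e1=[0,1] f=>[4,2] g=>[4,1]
  ⟦path⟧₁ = ⟨1 4; 2 1⟩
Along h;k (path 2):
  e0=[1,0] h=>[4,4] k=>[3,2]
  e1=[0,1] h=>[1,0] k=>[4,1]
  ⟦path⟧₂ = ⟨3 4; 2 1⟩
Equal? differ; not commutative

Answer: DOES NOT COMMUTE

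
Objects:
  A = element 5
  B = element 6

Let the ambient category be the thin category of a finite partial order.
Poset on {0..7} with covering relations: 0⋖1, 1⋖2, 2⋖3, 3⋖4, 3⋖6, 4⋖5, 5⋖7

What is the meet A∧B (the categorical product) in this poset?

Answer: A∧B = 3

Work:
Lower bounds of A=5 and B=6: {0,1,2,3}
  0 ≤ 3
  1 ≤ 3
  2 ≤ 3
  3 ≤ 3
glb = 3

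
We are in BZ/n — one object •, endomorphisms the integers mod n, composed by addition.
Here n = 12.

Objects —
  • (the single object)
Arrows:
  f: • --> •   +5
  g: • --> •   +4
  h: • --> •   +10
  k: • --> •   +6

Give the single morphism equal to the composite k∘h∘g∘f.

  0 +5≡5 +4≡9 +10≡7 +6≡1  (mod 12)
⟦path⟧: +1

Answer: +1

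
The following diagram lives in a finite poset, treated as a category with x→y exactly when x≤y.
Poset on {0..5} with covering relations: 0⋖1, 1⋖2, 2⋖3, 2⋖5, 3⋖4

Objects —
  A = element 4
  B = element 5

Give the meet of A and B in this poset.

Answer: A∧B = 2

Work:
{x : x⊑A ∧ x⊑B} = {0,1,2}  (A=4, B=5)
  0 ⊑ 2
  1 ⊑ 2
  2 ⊑ 2
glb = 2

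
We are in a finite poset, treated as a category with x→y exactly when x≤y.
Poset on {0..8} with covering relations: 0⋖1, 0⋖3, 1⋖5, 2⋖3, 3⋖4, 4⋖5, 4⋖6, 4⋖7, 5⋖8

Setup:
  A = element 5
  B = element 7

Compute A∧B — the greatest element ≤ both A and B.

Answer: A∧B = 4

Derivation:
Lower bounds of A=5 and B=7: {0,2,3,4}
  0 ≤ 4
  2 ≤ 4
  3 ≤ 4
  4 ≤ 4
glb = 4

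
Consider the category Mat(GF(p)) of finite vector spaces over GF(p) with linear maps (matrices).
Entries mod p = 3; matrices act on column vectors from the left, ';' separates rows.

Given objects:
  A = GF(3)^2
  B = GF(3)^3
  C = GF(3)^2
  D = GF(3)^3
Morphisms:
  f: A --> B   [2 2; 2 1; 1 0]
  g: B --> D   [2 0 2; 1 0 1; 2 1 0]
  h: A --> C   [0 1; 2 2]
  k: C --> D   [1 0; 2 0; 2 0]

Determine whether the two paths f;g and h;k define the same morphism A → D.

Path 1 = f;g:
  e0=(1,0) f-->(2,2,1) g-->(0,0,0)
  e1=(0,1) f-->(2,1,0) g-->(1,2,2)
  result₁ = [0 1; 0 2; 0 2]
Path 2 = h;k:
  e0=(1,0) h-->(0,2) k-->(0,0,0)
  e1=(0,1) h-->(1,2) k-->(1,2,2)
  result₂ = [0 1; 0 2; 0 2]
Equal? same morphism ✓

Answer: COMMUTES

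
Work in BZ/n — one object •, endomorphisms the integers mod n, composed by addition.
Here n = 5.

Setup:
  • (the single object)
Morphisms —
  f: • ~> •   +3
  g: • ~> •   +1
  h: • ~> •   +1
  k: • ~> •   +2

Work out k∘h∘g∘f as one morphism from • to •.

Answer: +2

Trace:
  0 +3≡3 +1≡4 +1≡0 +2≡2  (mod 5)
⟦path⟧: +2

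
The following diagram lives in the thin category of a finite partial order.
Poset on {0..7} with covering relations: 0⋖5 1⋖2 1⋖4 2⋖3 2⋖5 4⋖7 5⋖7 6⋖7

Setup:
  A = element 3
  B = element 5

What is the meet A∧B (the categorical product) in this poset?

Answer: A∧B = 2

Derivation:
{x : x⊑A ∧ x⊑B} = {1,2}  (A=3, B=5)
  1 ⊑ 2
  2 ⊑ 2
glb = 2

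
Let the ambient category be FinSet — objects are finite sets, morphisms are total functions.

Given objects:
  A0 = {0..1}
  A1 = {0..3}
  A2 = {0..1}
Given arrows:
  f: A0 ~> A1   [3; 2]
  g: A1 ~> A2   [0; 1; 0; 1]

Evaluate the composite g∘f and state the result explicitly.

  0 f~>3 g~>1
  1 f~>2 g~>0
composite: [1; 0]

Answer: [1; 0]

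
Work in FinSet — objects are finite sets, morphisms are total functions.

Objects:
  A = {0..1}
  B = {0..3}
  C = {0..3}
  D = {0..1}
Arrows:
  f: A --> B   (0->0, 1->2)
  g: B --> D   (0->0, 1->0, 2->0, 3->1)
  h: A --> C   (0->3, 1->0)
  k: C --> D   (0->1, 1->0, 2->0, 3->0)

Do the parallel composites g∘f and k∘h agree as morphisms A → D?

Answer: DOES NOT COMMUTE

Derivation:
Along f;g (path 1):
  0 f-->0 g-->0
  1 f-->2 g-->0
  ⟦path⟧₁ = (0->0, 1->0)
Along h;k (path 2):
  0 h-->3 k-->0
  1 h-->0 k-->1
  ⟦path⟧₂ = (0->0, 1->1)
Equal? differ; not commutative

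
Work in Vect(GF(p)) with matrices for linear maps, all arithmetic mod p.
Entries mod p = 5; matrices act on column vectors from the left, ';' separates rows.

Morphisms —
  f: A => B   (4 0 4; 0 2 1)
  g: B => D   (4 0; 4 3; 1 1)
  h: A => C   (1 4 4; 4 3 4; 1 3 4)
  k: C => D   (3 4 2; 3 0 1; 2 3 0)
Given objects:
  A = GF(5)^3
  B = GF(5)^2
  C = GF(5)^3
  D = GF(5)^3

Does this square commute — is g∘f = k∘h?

Answer: DOES NOT COMMUTE

Trace:
1) trace f;g:
  e0=(1,0,0) f=>(4,0) g=>(1,1,4)
  e1=(0,1,0) f=>(0,2) g=>(0,1,2)
  e2=(0,0,1) f=>(4,1) g=>(1,4,0)
  ⟦path⟧₁ = (1 0 1; 1 1 4; 4 2 0)
2) trace h;k:
  e0=(1,0,0) h=>(1,4,1) k=>(1,4,4)
  e1=(0,1,0) h=>(4,3,3) k=>(0,0,2)
  e2=(0,0,1) h=>(4,4,4) k=>(1,1,0)
  ⟦path⟧₂ = (1 0 1; 4 0 1; 4 2 0)
Equal? differ; not commutative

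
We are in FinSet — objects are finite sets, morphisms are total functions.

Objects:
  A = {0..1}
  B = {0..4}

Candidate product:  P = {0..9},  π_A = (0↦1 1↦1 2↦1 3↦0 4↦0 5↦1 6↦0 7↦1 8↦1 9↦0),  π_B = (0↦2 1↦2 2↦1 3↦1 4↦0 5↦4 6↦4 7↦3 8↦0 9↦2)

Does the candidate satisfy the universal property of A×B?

|A|·|B| = 2·5 = 10;  |P| = 10
Check the pairing map k ↦ (π_A(k), π_B(k)):
  0 ↦ (1,2)
  1 ↦ (1,2)  ✗ repeats pair of k=0
  2 ↦ (1,1)
  3 ↦ (0,1)
  4 ↦ (0,0)
  5 ↦ (1,4)
  6 ↦ (0,4)
  7 ↦ (1,3)
  8 ↦ (1,0)
  9 ↦ (0,2)
distinct pairs in image: 9 / 10 needed
  → (1,2) hit at k=0 and k=1

Answer: NOT A VALID PRODUCT — duplicate pair at indices 1,0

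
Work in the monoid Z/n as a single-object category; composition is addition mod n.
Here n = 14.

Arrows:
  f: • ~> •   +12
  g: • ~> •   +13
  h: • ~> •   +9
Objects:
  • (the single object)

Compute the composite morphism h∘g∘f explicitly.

Answer: +6

Work:
  0 +12≡12 +13≡11 +9≡6  (mod 14)
composite: +6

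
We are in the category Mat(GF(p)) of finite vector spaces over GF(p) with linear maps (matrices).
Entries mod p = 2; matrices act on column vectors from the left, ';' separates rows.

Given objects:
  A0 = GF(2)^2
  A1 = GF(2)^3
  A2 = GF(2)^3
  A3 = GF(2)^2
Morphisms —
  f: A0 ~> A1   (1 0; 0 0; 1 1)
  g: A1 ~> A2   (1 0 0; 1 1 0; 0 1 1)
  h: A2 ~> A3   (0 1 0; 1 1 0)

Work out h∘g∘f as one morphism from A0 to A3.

  e0=(1,0) f~>(1,0,1) g~>(1,1,1) h~>(1,0)
  e1=(0,1) f~>(0,0,1) g~>(0,0,1) h~>(0,0)
result: (1 0; 0 0)

Answer: (1 0; 0 0)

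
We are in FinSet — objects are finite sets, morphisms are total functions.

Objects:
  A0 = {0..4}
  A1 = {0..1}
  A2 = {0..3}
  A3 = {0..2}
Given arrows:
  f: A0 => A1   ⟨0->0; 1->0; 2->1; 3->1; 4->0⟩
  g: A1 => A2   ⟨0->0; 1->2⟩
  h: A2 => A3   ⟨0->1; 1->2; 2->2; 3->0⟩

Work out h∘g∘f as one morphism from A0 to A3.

  0 f=>0 g=>0 h=>1
  1 f=>0 g=>0 h=>1
  2 f=>1 g=>2 h=>2
  3 f=>1 g=>2 h=>2
  4 f=>0 g=>0 h=>1
⟦path⟧: ⟨0->1; 1->1; 2->2; 3->2; 4->1⟩

Answer: ⟨0->1; 1->1; 2->2; 3->2; 4->1⟩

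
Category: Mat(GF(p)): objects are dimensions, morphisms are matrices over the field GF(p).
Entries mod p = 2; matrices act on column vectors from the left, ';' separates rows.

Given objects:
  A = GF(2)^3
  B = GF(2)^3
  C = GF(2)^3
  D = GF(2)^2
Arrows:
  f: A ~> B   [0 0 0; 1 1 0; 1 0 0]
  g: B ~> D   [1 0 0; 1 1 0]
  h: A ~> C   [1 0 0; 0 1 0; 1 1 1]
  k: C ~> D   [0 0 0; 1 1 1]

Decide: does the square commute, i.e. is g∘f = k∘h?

Along f;g (path 1):
  e0=(1,0,0) f~>(0,1,1) g~>(0,1)
  e1=(0,1,0) f~>(0,1,0) g~>(0,1)
  e2=(0,0,1) f~>(0,0,0) g~>(0,0)
  ⟦path⟧₁ = [0 0 0; 1 1 0]
Along h;k (path 2):
  e0=(1,0,0) h~>(1,0,1) k~>(0,0)
  e1=(0,1,0) h~>(0,1,1) k~>(0,0)
  e2=(0,0,1) h~>(0,0,1) k~>(0,1)
  ⟦path⟧₂ = [0 0 0; 0 0 1]
Equal? NO — does not commute

Answer: DOES NOT COMMUTE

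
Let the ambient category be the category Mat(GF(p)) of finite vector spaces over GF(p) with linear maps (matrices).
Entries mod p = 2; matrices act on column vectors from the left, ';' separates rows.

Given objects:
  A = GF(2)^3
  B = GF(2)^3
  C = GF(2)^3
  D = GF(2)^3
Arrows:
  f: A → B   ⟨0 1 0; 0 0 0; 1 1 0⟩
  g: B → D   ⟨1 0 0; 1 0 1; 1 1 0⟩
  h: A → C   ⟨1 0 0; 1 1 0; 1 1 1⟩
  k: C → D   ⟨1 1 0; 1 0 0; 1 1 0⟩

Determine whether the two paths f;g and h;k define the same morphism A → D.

Answer: COMMUTES

Derivation:
Path 1 = f;g:
  e0=(1,0,0) f→(0,0,1) g→(0,1,0)
  e1=(0,1,0) f→(1,0,1) g→(1,0,1)
  e2=(0,0,1) f→(0,0,0) g→(0,0,0)
  result₁ = ⟨0 1 0; 1 0 0; 0 1 0⟩
Path 2 = h;k:
  e0=(1,0,0) h→(1,1,1) k→(0,1,0)
  e1=(0,1,0) h→(0,1,1) k→(1,0,1)
  e2=(0,0,1) h→(0,0,1) k→(0,0,0)
  result₂ = ⟨0 1 0; 1 0 0; 0 1 0⟩
Equal? same morphism ✓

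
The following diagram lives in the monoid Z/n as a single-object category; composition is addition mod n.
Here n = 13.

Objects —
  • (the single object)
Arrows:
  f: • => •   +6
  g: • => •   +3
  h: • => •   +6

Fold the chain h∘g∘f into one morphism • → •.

  0 +6≡6 +3≡9 +6≡2  (mod 13)
composite: +2

Answer: +2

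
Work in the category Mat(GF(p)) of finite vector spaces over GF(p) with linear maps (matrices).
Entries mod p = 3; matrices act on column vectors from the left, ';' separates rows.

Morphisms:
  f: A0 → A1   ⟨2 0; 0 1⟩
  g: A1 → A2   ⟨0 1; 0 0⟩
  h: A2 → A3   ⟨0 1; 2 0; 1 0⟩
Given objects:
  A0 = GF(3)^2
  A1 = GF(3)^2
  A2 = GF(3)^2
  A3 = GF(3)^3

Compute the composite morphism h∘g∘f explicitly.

Answer: ⟨0 0; 0 2; 0 1⟩

Work:
  e0=(1,0) f→(2,0) g→(0,0) h→(0,0,0)
  e1=(0,1) f→(0,1) g→(1,0) h→(0,2,1)
⟦path⟧: ⟨0 0; 0 2; 0 1⟩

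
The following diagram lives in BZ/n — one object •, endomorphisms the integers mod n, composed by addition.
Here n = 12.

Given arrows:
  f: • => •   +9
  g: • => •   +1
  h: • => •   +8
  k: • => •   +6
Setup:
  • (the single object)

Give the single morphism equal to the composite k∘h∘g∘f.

Answer: +0

Work:
  0 +9≡9 +1≡10 +8≡6 +6≡0  (mod 12)
composite: +0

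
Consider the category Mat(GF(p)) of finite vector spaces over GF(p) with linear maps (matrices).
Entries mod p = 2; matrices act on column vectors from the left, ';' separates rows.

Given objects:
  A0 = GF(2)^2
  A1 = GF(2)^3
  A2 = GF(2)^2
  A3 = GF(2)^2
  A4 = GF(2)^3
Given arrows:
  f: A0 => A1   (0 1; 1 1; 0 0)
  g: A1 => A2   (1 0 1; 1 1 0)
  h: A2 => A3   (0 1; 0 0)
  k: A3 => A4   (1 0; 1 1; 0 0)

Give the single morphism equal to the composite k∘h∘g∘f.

  e0=(1,0) f=>(0,1,0) g=>(0,1) h=>(1,0) k=>(1,1,0)
  e1=(0,1) f=>(1,1,0) g=>(1,0) h=>(0,0) k=>(0,0,0)
result: (1 0; 1 0; 0 0)

Answer: (1 0; 1 0; 0 0)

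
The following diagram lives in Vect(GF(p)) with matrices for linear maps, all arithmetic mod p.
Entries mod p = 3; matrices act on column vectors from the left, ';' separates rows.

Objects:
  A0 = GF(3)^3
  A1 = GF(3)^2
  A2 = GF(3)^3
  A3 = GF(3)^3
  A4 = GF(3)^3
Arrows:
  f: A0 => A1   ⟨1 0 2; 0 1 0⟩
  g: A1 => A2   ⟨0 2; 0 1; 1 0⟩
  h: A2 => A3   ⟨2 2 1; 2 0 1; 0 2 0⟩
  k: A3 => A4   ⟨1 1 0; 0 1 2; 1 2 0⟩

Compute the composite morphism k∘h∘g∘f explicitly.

  e0=[1,0,0] f=>[1,0] g=>[0,0,1] h=>[1,1,0] k=>[2,1,0]
  e1=[0,1,0] f=>[0,1] g=>[2,1,0] h=>[0,1,2] k=>[1,2,2]
  e2=[0,0,1] f=>[2,0] g=>[0,0,2] h=>[2,2,0] k=>[1,2,0]
composite: ⟨2 1 1; 1 2 2; 0 2 0⟩

Answer: ⟨2 1 1; 1 2 2; 0 2 0⟩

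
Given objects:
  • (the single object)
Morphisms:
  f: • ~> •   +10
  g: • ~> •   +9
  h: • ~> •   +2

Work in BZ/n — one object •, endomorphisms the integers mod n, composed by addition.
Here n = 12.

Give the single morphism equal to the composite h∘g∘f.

Answer: +9

Derivation:
  0 +10≡10 +9≡7 +2≡9  (mod 12)
composite: +9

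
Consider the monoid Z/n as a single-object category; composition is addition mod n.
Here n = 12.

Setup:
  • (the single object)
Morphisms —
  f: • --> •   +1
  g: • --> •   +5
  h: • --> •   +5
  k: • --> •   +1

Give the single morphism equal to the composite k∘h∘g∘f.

Answer: +0

Derivation:
  0 +1≡1 +5≡6 +5≡11 +1≡0  (mod 12)
composite: +0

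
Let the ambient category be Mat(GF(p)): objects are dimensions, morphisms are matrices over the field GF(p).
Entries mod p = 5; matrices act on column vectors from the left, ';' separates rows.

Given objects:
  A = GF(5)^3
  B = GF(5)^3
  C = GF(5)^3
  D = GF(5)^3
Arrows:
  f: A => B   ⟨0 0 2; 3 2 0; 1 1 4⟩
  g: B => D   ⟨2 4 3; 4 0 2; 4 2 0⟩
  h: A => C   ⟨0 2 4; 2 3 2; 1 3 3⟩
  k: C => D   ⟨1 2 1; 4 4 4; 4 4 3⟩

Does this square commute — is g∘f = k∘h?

Answer: COMMUTES

Derivation:
Path 1 = f;g:
  e0=(1,0,0) f=>(0,3,1) g=>(0,2,1)
  e1=(0,1,0) f=>(0,2,1) g=>(1,2,4)
  e2=(0,0,1) f=>(2,0,4) g=>(1,1,3)
  result₁ = ⟨0 1 1; 2 2 1; 1 4 3⟩
Path 2 = h;k:
  e0=(1,0,0) h=>(0,2,1) k=>(0,2,1)
  e1=(0,1,0) h=>(2,3,3) k=>(1,2,4)
  e2=(0,0,1) h=>(4,2,3) k=>(1,1,3)
  result₂ = ⟨0 1 1; 2 2 1; 1 4 3⟩
Equal? YES — commutes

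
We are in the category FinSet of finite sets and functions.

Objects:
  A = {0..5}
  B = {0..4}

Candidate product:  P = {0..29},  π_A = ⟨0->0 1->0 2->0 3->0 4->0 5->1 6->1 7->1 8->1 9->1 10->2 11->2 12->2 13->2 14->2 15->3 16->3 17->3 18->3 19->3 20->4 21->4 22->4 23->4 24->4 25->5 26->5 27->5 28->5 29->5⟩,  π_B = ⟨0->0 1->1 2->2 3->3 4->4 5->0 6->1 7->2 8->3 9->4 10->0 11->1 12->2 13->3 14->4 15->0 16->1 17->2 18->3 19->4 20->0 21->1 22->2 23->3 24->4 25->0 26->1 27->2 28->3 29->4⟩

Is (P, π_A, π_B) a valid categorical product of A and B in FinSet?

|A|·|B| = 6·5 = 30;  |P| = 30
Check the pairing map k ↦ (π_A(k), π_B(k)):
  0 -> (0,0)
  1 -> (0,1)
  2 -> (0,2)
  3 -> (0,3)
  4 -> (0,4)
  5 -> (1,0)
  6 -> (1,1)
  7 -> (1,2)
  8 -> (1,3)
  9 -> (1,4)
  10 -> (2,0)
  11 -> (2,1)
  12 -> (2,2)
  13 -> (2,3)
  14 -> (2,4)
  15 -> (3,0)
  16 -> (3,1)
  17 -> (3,2)
  18 -> (3,3)
  19 -> (3,4)
  20 -> (4,0)
  21 -> (4,1)
  22 -> (4,2)
  23 -> (4,3)
  24 -> (4,4)
  25 -> (5,0)
  26 -> (5,1)
  27 -> (5,2)
  28 -> (5,3)
  29 -> (5,4)
distinct pairs in image: 30 / 30 needed
  → bijection onto A×B; projections well-typed.

Answer: VALID PRODUCT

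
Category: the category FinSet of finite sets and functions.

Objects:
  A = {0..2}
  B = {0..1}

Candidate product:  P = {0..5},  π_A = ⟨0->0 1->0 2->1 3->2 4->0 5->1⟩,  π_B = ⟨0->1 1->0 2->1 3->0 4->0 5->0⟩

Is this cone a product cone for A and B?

Answer: NOT A VALID PRODUCT — duplicate pair at indices 1,4

Work:
|A|·|B| = 3·2 = 6;  |P| = 6
Check the pairing map k ↦ (π_A(k), π_B(k)):
  0 -> (0,1)
  1 -> (0,0)
  2 -> (1,1)
  3 -> (2,0)
  4 -> (0,0)  ✗ repeats pair of k=1
  5 -> (1,0)
distinct pairs in image: 5 / 6 needed
  → (0,0) hit at k=1 and k=4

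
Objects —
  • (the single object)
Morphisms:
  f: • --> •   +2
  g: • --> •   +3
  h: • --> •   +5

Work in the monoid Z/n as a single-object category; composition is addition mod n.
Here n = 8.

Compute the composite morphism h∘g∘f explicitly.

  0 +2≡2 +3≡5 +5≡2  (mod 8)
⟦path⟧: +2

Answer: +2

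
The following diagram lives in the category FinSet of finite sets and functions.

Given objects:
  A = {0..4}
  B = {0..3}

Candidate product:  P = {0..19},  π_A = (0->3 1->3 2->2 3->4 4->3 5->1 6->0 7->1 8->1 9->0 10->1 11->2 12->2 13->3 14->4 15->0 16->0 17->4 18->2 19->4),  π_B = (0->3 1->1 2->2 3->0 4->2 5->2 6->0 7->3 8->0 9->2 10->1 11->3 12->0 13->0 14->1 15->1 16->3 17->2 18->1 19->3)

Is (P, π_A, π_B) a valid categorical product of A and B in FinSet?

Answer: VALID PRODUCT

Trace:
|A|·|B| = 5·4 = 20;  |P| = 20
Check the pairing map k ↦ (π_A(k), π_B(k)):
  0 -> (3,3)
  1 -> (3,1)
  2 -> (2,2)
  3 -> (4,0)
  4 -> (3,2)
  5 -> (1,2)
  6 -> (0,0)
  7 -> (1,3)
  8 -> (1,0)
  9 -> (0,2)
  10 -> (1,1)
  11 -> (2,3)
  12 -> (2,0)
  13 -> (3,0)
  14 -> (4,1)
  15 -> (0,1)
  16 -> (0,3)
  17 -> (4,2)
  18 -> (2,1)
  19 -> (4,3)
distinct pairs in image: 20 / 20 needed
  → bijection onto A×B; projections well-typed.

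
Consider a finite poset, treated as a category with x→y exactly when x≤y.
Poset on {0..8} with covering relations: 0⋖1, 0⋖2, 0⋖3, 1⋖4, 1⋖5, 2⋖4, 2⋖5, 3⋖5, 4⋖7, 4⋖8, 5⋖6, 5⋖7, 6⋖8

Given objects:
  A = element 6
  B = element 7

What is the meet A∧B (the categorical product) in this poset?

Answer: A∧B = 5

Work:
Lower bounds of A=6 and B=7: {0,1,2,3,5}
  0 <= 5
  1 <= 5
  2 <= 5
  3 <= 5
  5 <= 5
glb = 5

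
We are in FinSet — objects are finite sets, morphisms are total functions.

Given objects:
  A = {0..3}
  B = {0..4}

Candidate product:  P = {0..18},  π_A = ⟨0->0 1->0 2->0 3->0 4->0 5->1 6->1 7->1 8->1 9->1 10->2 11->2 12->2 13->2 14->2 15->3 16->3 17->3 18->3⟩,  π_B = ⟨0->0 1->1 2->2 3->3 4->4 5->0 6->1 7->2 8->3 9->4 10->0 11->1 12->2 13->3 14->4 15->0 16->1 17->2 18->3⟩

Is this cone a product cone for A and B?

|A|·|B| = 4·5 = 20;  |P| = 19
  → cardinalities differ; no bijection possible.

Answer: NOT A VALID PRODUCT — |P|=19 ≠ |A|·|B|=20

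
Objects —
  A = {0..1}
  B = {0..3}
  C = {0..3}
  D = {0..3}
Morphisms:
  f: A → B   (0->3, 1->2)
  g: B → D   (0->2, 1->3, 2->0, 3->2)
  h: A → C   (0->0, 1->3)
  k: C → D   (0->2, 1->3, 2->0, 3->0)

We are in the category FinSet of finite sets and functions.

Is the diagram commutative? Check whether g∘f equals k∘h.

Answer: COMMUTES

Derivation:
Along f;g (path 1):
  0 f→3 g→2
  1 f→2 g→0
  result₁ = (0->2, 1->0)
Along h;k (path 2):
  0 h→0 k→2
  1 h→3 k→0
  result₂ = (0->2, 1->0)
Equal? equal; square commutes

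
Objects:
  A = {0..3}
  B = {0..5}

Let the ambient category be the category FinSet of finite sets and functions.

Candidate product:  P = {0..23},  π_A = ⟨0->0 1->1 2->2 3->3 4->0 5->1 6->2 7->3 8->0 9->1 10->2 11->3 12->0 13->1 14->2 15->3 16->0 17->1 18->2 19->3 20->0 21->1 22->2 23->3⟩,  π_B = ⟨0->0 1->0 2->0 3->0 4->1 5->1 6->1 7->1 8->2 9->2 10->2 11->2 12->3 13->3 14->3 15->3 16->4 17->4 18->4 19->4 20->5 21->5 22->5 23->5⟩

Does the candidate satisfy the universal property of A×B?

Answer: VALID PRODUCT

Work:
|A|·|B| = 4·6 = 24;  |P| = 24
Check the pairing map k ↦ (π_A(k), π_B(k)):
  0 -> (0,0)
  1 -> (1,0)
  2 -> (2,0)
  3 -> (3,0)
  4 -> (0,1)
  5 -> (1,1)
  6 -> (2,1)
  7 -> (3,1)
  8 -> (0,2)
  9 -> (1,2)
  10 -> (2,2)
  11 -> (3,2)
  12 -> (0,3)
  13 -> (1,3)
  14 -> (2,3)
  15 -> (3,3)
  16 -> (0,4)
  17 -> (1,4)
  18 -> (2,4)
  19 -> (3,4)
  20 -> (0,5)
  21 -> (1,5)
  22 -> (2,5)
  23 -> (3,5)
distinct pairs in image: 24 / 24 needed
  → bijection onto A×B; projections well-typed.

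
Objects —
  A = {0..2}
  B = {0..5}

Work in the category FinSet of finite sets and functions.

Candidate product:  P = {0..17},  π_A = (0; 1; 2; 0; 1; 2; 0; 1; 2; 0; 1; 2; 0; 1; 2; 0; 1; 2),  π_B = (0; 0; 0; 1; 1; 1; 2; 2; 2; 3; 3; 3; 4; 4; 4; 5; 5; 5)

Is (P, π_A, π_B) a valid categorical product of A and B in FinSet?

|A|·|B| = 3·6 = 18;  |P| = 18
Check the pairing map k ↦ (π_A(k), π_B(k)):
  0 : (0,0)
  1 : (1,0)
  2 : (2,0)
  3 : (0,1)
  4 : (1,1)
  5 : (2,1)
  6 : (0,2)
  7 : (1,2)
  8 : (2,2)
  9 : (0,3)
  10 : (1,3)
  11 : (2,3)
  12 : (0,4)
  13 : (1,4)
  14 : (2,4)
  15 : (0,5)
  16 : (1,5)
  17 : (2,5)
distinct pairs in image: 18 / 18 needed
  → bijection onto A×B; projections well-typed.

Answer: VALID PRODUCT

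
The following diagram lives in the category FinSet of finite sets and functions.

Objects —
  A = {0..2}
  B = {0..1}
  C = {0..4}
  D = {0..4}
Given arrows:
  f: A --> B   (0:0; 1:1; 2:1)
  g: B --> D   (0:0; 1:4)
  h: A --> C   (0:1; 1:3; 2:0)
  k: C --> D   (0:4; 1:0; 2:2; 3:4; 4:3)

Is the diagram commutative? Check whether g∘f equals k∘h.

Answer: COMMUTES

Work:
Along f;g (path 1):
  0 f-->0 g-->0
  1 f-->1 g-->4
  2 f-->1 g-->4
  result₁ = (0:0; 1:4; 2:4)
Along h;k (path 2):
  0 h-->1 k-->0
  1 h-->3 k-->4
  2 h-->0 k-->4
  result₂ = (0:0; 1:4; 2:4)
Equal? equal; square commutes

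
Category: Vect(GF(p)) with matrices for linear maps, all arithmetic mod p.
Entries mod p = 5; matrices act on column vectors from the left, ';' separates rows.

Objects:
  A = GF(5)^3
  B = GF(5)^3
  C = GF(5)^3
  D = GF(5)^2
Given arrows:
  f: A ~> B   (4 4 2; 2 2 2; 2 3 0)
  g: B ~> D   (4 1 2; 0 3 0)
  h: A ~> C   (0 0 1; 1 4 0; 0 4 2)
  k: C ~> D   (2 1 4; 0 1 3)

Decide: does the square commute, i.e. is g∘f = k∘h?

Along f;g (path 1):
  e0=⟨1,0,0⟩ f~>⟨4,2,2⟩ g~>⟨2,1⟩
  e1=⟨0,1,0⟩ f~>⟨4,2,3⟩ g~>⟨4,1⟩
  e2=⟨0,0,1⟩ f~>⟨2,2,0⟩ g~>⟨0,1⟩
  composite₁ = (2 4 0; 1 1 1)
Along h;k (path 2):
  e0=⟨1,0,0⟩ h~>⟨0,1,0⟩ k~>⟨1,1⟩
  e1=⟨0,1,0⟩ h~>⟨0,4,4⟩ k~>⟨0,1⟩
  e2=⟨0,0,1⟩ h~>⟨1,0,2⟩ k~>⟨0,1⟩
  composite₂ = (1 0 0; 1 1 1)
Equal? NO — does not commute

Answer: DOES NOT COMMUTE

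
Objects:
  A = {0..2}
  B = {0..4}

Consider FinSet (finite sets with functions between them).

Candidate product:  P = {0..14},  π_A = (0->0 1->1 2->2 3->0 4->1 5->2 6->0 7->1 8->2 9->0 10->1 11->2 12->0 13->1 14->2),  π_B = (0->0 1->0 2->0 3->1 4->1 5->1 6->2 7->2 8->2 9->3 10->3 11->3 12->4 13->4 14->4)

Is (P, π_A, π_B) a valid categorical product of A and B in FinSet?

|A|·|B| = 3·5 = 15;  |P| = 15
Check the pairing map k ↦ (π_A(k), π_B(k)):
  0 -> (0,0)
  1 -> (1,0)
  2 -> (2,0)
  3 -> (0,1)
  4 -> (1,1)
  5 -> (2,1)
  6 -> (0,2)
  7 -> (1,2)
  8 -> (2,2)
  9 -> (0,3)
  10 -> (1,3)
  11 -> (2,3)
  12 -> (0,4)
  13 -> (1,4)
  14 -> (2,4)
distinct pairs in image: 15 / 15 needed
  → bijection onto A×B; projections well-typed.

Answer: VALID PRODUCT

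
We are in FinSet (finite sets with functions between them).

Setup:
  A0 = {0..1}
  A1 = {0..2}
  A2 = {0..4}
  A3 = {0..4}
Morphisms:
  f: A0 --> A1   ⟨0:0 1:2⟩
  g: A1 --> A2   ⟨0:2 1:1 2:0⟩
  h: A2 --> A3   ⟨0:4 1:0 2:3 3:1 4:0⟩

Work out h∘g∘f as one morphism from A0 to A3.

Answer: ⟨0:3 1:4⟩

Trace:
  0 f-->0 g-->2 h-->3
  1 f-->2 g-->0 h-->4
composite: ⟨0:3 1:4⟩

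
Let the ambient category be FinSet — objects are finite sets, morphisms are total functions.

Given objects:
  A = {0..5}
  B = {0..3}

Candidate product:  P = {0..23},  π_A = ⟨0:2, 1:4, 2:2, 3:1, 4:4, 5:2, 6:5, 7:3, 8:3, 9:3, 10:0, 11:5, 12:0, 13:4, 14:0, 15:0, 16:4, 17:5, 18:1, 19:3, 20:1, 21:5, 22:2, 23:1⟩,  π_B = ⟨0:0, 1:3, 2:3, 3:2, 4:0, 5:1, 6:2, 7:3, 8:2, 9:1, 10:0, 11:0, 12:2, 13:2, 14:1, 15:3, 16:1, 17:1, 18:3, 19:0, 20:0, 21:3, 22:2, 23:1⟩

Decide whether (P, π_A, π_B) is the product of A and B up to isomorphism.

|A|·|B| = 6·4 = 24;  |P| = 24
Check the pairing map k ↦ (π_A(k), π_B(k)):
  0 : (2,0)
  1 : (4,3)
  2 : (2,3)
  3 : (1,2)
  4 : (4,0)
  5 : (2,1)
  6 : (5,2)
  7 : (3,3)
  8 : (3,2)
  9 : (3,1)
  10 : (0,0)
  11 : (5,0)
  12 : (0,2)
  13 : (4,2)
  14 : (0,1)
  15 : (0,3)
  16 : (4,1)
  17 : (5,1)
  18 : (1,3)
  19 : (3,0)
  20 : (1,0)
  21 : (5,3)
  22 : (2,2)
  23 : (1,1)
distinct pairs in image: 24 / 24 needed
  → bijection onto A×B; projections well-typed.

Answer: VALID PRODUCT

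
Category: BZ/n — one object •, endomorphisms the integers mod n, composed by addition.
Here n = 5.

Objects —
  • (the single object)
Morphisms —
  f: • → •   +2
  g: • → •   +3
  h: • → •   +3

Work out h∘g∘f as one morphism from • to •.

Answer: +3

Trace:
  0 +2≡2 +3≡0 +3≡3  (mod 5)
⟦path⟧: +3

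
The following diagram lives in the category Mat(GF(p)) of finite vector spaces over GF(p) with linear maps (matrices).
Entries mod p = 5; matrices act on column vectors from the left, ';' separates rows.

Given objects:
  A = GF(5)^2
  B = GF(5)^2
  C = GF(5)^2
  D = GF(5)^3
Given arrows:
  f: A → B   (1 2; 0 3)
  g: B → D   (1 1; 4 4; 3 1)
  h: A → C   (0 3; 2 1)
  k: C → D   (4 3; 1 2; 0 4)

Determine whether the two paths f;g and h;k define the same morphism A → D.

1) trace f;g:
  e0=[1,0] f→[1,0] g→[1,4,3]
  e1=[0,1] f→[2,3] g→[0,0,4]
  composite₁ = (1 0; 4 0; 3 4)
2) trace h;k:
  e0=[1,0] h→[0,2] k→[1,4,3]
  e1=[0,1] h→[3,1] k→[0,0,4]
  composite₂ = (1 0; 4 0; 3 4)
Equal? equal; square commutes

Answer: COMMUTES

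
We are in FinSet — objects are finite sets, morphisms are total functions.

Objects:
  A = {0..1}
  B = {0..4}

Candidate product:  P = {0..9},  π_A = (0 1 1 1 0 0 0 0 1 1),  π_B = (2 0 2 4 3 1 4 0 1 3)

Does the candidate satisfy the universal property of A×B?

Answer: VALID PRODUCT

Trace:
|A|·|B| = 2·5 = 10;  |P| = 10
Check the pairing map k ↦ (π_A(k), π_B(k)):
  0 ↦ (0,2)
  1 ↦ (1,0)
  2 ↦ (1,2)
  3 ↦ (1,4)
  4 ↦ (0,3)
  5 ↦ (0,1)
  6 ↦ (0,4)
  7 ↦ (0,0)
  8 ↦ (1,1)
  9 ↦ (1,3)
distinct pairs in image: 10 / 10 needed
  → bijection onto A×B; projections well-typed.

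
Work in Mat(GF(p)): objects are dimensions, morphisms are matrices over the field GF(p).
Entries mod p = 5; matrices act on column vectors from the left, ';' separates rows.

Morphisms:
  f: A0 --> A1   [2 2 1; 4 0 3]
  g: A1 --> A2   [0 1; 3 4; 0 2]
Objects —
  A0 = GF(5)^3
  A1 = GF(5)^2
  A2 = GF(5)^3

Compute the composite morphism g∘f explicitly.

Answer: [4 0 3; 2 1 0; 3 0 1]

Trace:
  e0=(1,0,0) f-->(2,4) g-->(4,2,3)
  e1=(0,1,0) f-->(2,0) g-->(0,1,0)
  e2=(0,0,1) f-->(1,3) g-->(3,0,1)
composite: [4 0 3; 2 1 0; 3 0 1]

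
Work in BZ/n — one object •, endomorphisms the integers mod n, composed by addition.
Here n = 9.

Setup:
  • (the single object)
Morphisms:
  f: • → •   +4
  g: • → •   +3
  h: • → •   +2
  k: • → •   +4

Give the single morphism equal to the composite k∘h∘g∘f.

Answer: +4

Trace:
  0 +4≡4 +3≡7 +2≡0 +4≡4  (mod 9)
composite: +4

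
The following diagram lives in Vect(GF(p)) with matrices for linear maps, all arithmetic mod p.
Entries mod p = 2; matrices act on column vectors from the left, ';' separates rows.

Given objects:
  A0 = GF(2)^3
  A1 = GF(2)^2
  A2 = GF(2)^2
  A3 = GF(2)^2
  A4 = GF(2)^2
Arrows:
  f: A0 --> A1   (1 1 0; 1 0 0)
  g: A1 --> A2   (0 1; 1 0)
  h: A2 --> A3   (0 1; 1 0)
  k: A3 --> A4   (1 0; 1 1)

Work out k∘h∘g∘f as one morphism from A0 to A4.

  e0=(1,0,0) f-->(1,1) g-->(1,1) h-->(1,1) k-->(1,0)
  e1=(0,1,0) f-->(1,0) g-->(0,1) h-->(1,0) k-->(1,1)
  e2=(0,0,1) f-->(0,0) g-->(0,0) h-->(0,0) k-->(0,0)
result: (1 1 0; 0 1 0)

Answer: (1 1 0; 0 1 0)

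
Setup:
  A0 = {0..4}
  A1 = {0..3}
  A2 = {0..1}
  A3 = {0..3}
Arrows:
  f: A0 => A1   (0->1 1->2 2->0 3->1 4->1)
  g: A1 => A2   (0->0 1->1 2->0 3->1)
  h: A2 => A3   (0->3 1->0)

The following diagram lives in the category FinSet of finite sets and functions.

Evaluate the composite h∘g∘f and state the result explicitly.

  0 f=>1 g=>1 h=>0
  1 f=>2 g=>0 h=>3
  2 f=>0 g=>0 h=>3
  3 f=>1 g=>1 h=>0
  4 f=>1 g=>1 h=>0
⟦path⟧: (0->0 1->3 2->3 3->0 4->0)

Answer: (0->0 1->3 2->3 3->0 4->0)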